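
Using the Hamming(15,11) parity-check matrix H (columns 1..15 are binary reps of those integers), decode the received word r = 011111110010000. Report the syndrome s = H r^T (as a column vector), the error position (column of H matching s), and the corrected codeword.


s = (0, 0, 1, 0)^T, error position = 2, corrected codeword c = 001111110010000

Compute s = H r^T mod 2 one row at a time:
  s_1 = 1 + 0 + 0 + 1 + 0 + 0 + 0 + 0 = 2 ≡ 0 (mod 2).
  s_2 = 1 + 1 + 1 + 1 + 0 + 0 + 0 + 0 = 4 ≡ 0 (mod 2).
  s_3 = 1 + 1 + 1 + 1 + 0 + 1 + 0 + 0 = 5 ≡ 1 (mod 2).
  s_4 = 0 + 1 + 1 + 1 + 0 + 1 + 0 + 0 = 4 ≡ 0 (mod 2).
s = (0, 0, 1, 0)^T — this equals column 2 of H (binary 0010), so error is at position 2.
Correct: flip bit 2 of r = 011111110010000 to get c = 001111110010000.


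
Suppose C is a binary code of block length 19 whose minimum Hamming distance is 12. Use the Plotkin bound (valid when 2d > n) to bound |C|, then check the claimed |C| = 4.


Plotkin bound M ≤ 4; given |C| = 4 ≤ bound (satisfied).

Check applicability: 2d = 24, n = 19.
2d − n = 5 > 0, so Plotkin applies.
Compute d/(2d−n) = 12/5 ≈ 2.4000.
⌊d/(2d−n)⌋ = 2.
Plotkin bound: M ≤ 2·2 = 4.
Given |C| = 4, check: satisfied.
This |C| is at the Plotkin bound.


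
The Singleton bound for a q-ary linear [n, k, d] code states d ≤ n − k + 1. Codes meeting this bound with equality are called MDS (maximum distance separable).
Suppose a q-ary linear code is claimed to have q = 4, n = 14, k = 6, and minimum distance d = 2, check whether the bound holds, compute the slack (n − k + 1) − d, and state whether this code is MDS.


Singleton RHS = n − k + 1 = 9, slack = 7, bound satisfied, not MDS.

Singleton bound: d ≤ n − k + 1.
Here n = 14, k = 6, so n − k + 1 = 9.
Given d = 2, check d ≤ 9: YES.
Slack = (n − k + 1) − d = 7.
The code is NOT MDS (slack = 7 > 0).
Description: the claimed parameters are [14, 6, 2]_4; such a code would be non-MDS.


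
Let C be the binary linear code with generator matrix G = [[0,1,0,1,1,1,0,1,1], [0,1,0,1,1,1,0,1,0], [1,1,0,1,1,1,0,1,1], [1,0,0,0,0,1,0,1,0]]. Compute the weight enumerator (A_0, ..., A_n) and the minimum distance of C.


Weight distribution: A_0 = 1, A_1 = 2, A_2 = 2, A_3 = 3, A_4 = 3, A_5 = 2, A_6 = 2, A_7 = 1. Minimum distance d = 1.

Enumerate all 2^4 = 16 messages m ∈ F_2^4.
For each, compute codeword c = mG in F_2^9, then tally its weight.
  m = 0000 → c = 000000000, weight = 0.
  m = 1000 → c = 010111011, weight = 6.
  m = 0100 → c = 010111010, weight = 5.
  m = 1100 → c = 000000001, weight = 1.
  m = 0010 → c = 110111011, weight = 7.
  m = 1010 → c = 100000000, weight = 1.
  m = 0110 → c = 100000001, weight = 2.
  m = 1110 → c = 110111010, weight = 6.
  m = 0001 → c = 100001010, weight = 3.
  m = 1001 → c = 110110001, weight = 5.
  m = 0101 → c = 110110000, weight = 4.
  m = 1101 → c = 100001011, weight = 4.
  m = 0011 → c = 010110001, weight = 4.
  m = 1011 → c = 000001010, weight = 2.
  m = 0111 → c = 000001011, weight = 3.
  m = 1111 → c = 010110000, weight = 3.
Tally weights:
  weight 0: 1 codewords.
  weight 1: 2 codewords.
  weight 2: 2 codewords.
  weight 3: 3 codewords.
  weight 4: 3 codewords.
  weight 5: 2 codewords.
  weight 6: 2 codewords.
  weight 7: 1 codewords.
Minimum distance d = smallest w > 0 with A_w > 0 = 1.
Sanity: Σ A_w = 16 = 2^4 = 16 ✓.


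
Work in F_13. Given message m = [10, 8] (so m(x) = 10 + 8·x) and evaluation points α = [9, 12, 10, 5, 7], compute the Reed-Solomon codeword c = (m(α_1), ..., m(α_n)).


c = [4, 2, 12, 11, 1]

Message polynomial: m(x) = 10 + 8·x (mod 13).
For each evaluation point α_i, compute m(α_i) mod 13:
  α_1 = 9: Horner steps 8 → 4, so m(9) = 4.
  α_2 = 12: Horner steps 8 → 2, so m(12) = 2.
  α_3 = 10: Horner steps 8 → 12, so m(10) = 12.
  α_4 = 5: Horner steps 8 → 11, so m(5) = 11.
  α_5 = 7: Horner steps 8 → 1, so m(7) = 1.
Codeword c = [4, 2, 12, 11, 1] ∈ F_13^5.


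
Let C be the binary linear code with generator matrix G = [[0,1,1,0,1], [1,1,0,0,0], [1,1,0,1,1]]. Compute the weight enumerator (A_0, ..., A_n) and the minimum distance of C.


Weight distribution: A_0 = 1, A_2 = 2, A_3 = 4, A_4 = 1. Minimum distance d = 2.

Enumerate all 2^3 = 8 messages m ∈ F_2^3.
For each, compute codeword c = mG in F_2^5, then tally its weight.
  m = 000 → c = 00000, weight = 0.
  m = 100 → c = 01101, weight = 3.
  m = 010 → c = 11000, weight = 2.
  m = 110 → c = 10101, weight = 3.
  m = 001 → c = 11011, weight = 4.
  m = 101 → c = 10110, weight = 3.
  m = 011 → c = 00011, weight = 2.
  m = 111 → c = 01110, weight = 3.
Tally weights:
  weight 0: 1 codewords.
  weight 2: 2 codewords.
  weight 3: 4 codewords.
  weight 4: 1 codewords.
Minimum distance d = smallest w > 0 with A_w > 0 = 2.
Sanity: Σ A_w = 8 = 2^3 = 8 ✓.


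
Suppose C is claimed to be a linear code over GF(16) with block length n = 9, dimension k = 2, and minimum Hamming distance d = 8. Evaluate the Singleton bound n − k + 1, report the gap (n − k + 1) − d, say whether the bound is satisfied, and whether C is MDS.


Singleton RHS = n − k + 1 = 8, slack = 0, bound satisfied, MDS.

Singleton bound: d ≤ n − k + 1.
Here n = 9, k = 2, so n − k + 1 = 8.
Given d = 8, check d ≤ 8: YES.
Slack = (n − k + 1) − d = 0.
The code is MDS (slack = 0).
Description: the claimed parameters are [9, 2, 8]_16; such a code would be MDS (meets Singleton bound).


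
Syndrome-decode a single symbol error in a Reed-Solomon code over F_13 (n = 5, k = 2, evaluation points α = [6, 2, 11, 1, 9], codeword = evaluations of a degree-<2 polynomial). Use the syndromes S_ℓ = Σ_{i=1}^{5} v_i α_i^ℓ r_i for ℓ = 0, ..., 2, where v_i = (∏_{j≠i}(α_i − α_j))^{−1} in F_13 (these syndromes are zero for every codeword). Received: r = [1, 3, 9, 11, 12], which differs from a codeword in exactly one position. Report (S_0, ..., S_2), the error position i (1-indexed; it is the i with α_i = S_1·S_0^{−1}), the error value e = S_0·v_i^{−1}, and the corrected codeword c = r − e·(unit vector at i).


S = (4, 11, 1), error at position 1, error magnitude e = 4, c = [10, 3, 9, 11, 12].

Step 1: column multipliers v_i = (∏_{j≠i}(α_i − α_j))^{−1} mod 13.
  i = 1 (α = 6): (6−2)(6−11)(6−1)(6−9) = 4·(−5)·5·(−3) = 300 ≡ 1, so v_1 = 1^{−1} = 1 (mod 13).
  i = 2 (α = 2): (2−6)(2−11)(2−1)(2−9) = (−4)·(−9)·1·(−7) = −252 ≡ 8, so v_2 = 8^{−1} = 5 (mod 13).
  i = 3 (α = 11): (11−6)(11−2)(11−1)(11−9) = 5·9·10·2 = 900 ≡ 3, so v_3 = 3^{−1} = 9 (mod 13).
  i = 4 (α = 1): (1−6)(1−2)(1−11)(1−9) = (−5)·(−1)·(−10)·(−8) = 400 ≡ 10, so v_4 = 10^{−1} = 4 (mod 13).
  i = 5 (α = 9): (9−6)(9−2)(9−11)(9−1) = 3·7·(−2)·8 = −336 ≡ 2, so v_5 = 2^{−1} = 7 (mod 13).
  v = [1, 5, 9, 4, 7].
Step 2: syndromes of r = [1, 3, 9, 11, 12] (all sums mod 13).
  S_0 = Σ v_i r_i = 1·1 + 5·3 + 9·9 + 4·11 + 7·12 = 225 ≡ 4.
  S_1 = Σ v_i α_i r_i = 1·6·1 + 5·2·3 + 9·11·9 + 4·1·11 + 7·9·12 = 1727 ≡ 11.
  α_i^2 mod 13 = [10, 4, 4, 1, 3].
  S_2 = Σ v_i α_i^2 r_i = 1·10·1 + 5·4·3 + 9·4·9 + 4·1·11 + 7·3·12 = 690 ≡ 1.
  S = (4, 11, 1) ≠ 0, so r is not a codeword (an error is present).
Step 3: locate the error. For a single error e at position i, S_ℓ = v_i·e·α_i^ℓ, so α_err = S_1/S_0.
  S_0^{−1} = 4^{−1} = 10 (mod 13), so α_err = 11·10 = 110 ≡ 6 = α_1. Error position i = 1.
  Consistency check: S_2/S_1 = 1·6 = 6 ≡ 6 = α_err ✓ (single-error assumption holds).
Step 4: error magnitude e = S_0/v_1 = S_0·∏_{j≠1}(α_1 − α_j) = 4·1 = 4 ≡ 4 (mod 13).
Step 5: correct position 1: c_1 = r_1 − e = 1 − 4 ≡ 10 (mod 13). Hence c = [10, 3, 9, 11, 12].
  Check: interpolating c through the α_i gives m(x) = 6 + 5·x (degree < 2) with m(α_i) = c_i for every i, so c is indeed a codeword.


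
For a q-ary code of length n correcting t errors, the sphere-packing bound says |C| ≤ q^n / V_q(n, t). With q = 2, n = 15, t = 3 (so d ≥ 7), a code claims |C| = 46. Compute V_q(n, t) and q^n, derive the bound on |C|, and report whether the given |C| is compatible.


V_q(n, t) = 576, q^n = 32768, Hamming bound = 56, |C| = 46 ≤ bound (satisfied).

Step 1: Compute V_q(n, t) = Σ_{j=0}^3 C(n, j) (q−1)^j.
  j = 0: C(15,0)·(1)^0 = 1·1 = 1.
  j = 1: C(15,1)·(1)^1 = 15·1 = 15.
  j = 2: C(15,2)·(1)^2 = 105·1 = 105.
  j = 3: C(15,3)·(1)^3 = 455·1 = 455.
  V_q(n, t) = 1 + 15 + 105 + 455 = 576.
Step 2: q^n = 2^15 = 32768.
Step 3: Hamming bound ⌊q^n / V_q(n,t)⌋ = ⌊32768/576⌋ = 56.
Step 4: Compare |C| = 46 to 56: satisfied.
The claimed |C| lies below the Hamming bound.


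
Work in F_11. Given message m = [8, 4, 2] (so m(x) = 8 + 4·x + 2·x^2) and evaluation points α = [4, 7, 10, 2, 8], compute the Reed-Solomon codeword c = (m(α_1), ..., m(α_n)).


c = [1, 2, 6, 2, 3]

Message polynomial: m(x) = 8 + 4·x + 2·x^2 (mod 11).
For each evaluation point α_i, compute m(α_i) mod 11:
  α_1 = 4: Horner steps 2 → 1 → 1, so m(4) = 1.
  α_2 = 7: Horner steps 2 → 7 → 2, so m(7) = 2.
  α_3 = 10: Horner steps 2 → 2 → 6, so m(10) = 6.
  α_4 = 2: Horner steps 2 → 8 → 2, so m(2) = 2.
  α_5 = 8: Horner steps 2 → 9 → 3, so m(8) = 3.
Codeword c = [1, 2, 6, 2, 3] ∈ F_11^5.


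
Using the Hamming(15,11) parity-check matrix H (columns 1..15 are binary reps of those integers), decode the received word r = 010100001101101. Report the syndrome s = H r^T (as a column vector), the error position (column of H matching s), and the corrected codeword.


s = (1, 0, 1, 1)^T, error position = 11, corrected codeword c = 010100001111101

Compute s = H r^T mod 2 one row at a time:
  s_1 = 0 + 1 + 1 + 0 + 1 + 1 + 0 + 1 = 5 ≡ 1 (mod 2).
  s_2 = 1 + 0 + 0 + 0 + 1 + 1 + 0 + 1 = 4 ≡ 0 (mod 2).
  s_3 = 1 + 0 + 0 + 0 + 1 + 0 + 0 + 1 = 3 ≡ 1 (mod 2).
  s_4 = 0 + 0 + 0 + 0 + 1 + 0 + 1 + 1 = 3 ≡ 1 (mod 2).
s = (1, 0, 1, 1)^T — this equals column 11 of H (binary 1011), so error is at position 11.
Correct: flip bit 11 of r = 010100001101101 to get c = 010100001111101.


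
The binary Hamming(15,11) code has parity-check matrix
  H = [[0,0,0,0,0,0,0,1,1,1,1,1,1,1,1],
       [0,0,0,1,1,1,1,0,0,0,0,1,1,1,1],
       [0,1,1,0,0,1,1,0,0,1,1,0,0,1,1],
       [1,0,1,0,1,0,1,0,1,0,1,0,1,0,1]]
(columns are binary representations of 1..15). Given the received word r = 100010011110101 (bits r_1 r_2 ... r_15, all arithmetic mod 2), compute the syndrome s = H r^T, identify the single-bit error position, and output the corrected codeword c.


s = (0, 1, 1, 0)^T, error position = 6, corrected codeword c = 100011011110101

Compute s = H r^T mod 2 one row at a time:
  s_1 = 1 + 1 + 1 + 1 + 0 + 1 + 0 + 1 = 6 ≡ 0 (mod 2).
  s_2 = 0 + 1 + 0 + 0 + 0 + 1 + 0 + 1 = 3 ≡ 1 (mod 2).
  s_3 = 0 + 0 + 0 + 0 + 1 + 1 + 0 + 1 = 3 ≡ 1 (mod 2).
  s_4 = 1 + 0 + 1 + 0 + 1 + 1 + 1 + 1 = 6 ≡ 0 (mod 2).
s = (0, 1, 1, 0)^T — this equals column 6 of H (binary 0110), so error is at position 6.
Correct: flip bit 6 of r = 100010011110101 to get c = 100011011110101.


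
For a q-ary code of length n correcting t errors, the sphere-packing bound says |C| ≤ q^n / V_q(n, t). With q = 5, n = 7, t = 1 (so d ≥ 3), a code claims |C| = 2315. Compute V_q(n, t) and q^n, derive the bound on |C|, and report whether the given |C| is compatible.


V_q(n, t) = 29, q^n = 78125, Hamming bound = 2693, |C| = 2315 ≤ bound (satisfied).

Step 1: Compute V_q(n, t) = Σ_{j=0}^1 C(n, j) (q−1)^j.
  j = 0: C(7,0)·(4)^0 = 1·1 = 1.
  j = 1: C(7,1)·(4)^1 = 7·4 = 28.
  V_q(n, t) = 1 + 28 = 29.
Step 2: q^n = 5^7 = 78125.
Step 3: Hamming bound ⌊q^n / V_q(n,t)⌋ = ⌊78125/29⌋ = 2693.
Step 4: Compare |C| = 2315 to 2693: satisfied.
The claimed |C| lies below the Hamming bound.


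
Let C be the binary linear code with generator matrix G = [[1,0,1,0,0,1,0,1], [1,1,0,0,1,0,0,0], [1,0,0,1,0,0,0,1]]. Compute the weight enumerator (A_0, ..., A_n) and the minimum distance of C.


Weight distribution: A_0 = 1, A_3 = 3, A_4 = 2, A_5 = 1, A_6 = 1. Minimum distance d = 3.

Enumerate all 2^3 = 8 messages m ∈ F_2^3.
For each, compute codeword c = mG in F_2^8, then tally its weight.
  m = 000 → c = 00000000, weight = 0.
  m = 100 → c = 10100101, weight = 4.
  m = 010 → c = 11001000, weight = 3.
  m = 110 → c = 01101101, weight = 5.
  m = 001 → c = 10010001, weight = 3.
  m = 101 → c = 00110100, weight = 3.
  m = 011 → c = 01011001, weight = 4.
  m = 111 → c = 11111100, weight = 6.
Tally weights:
  weight 0: 1 codewords.
  weight 3: 3 codewords.
  weight 4: 2 codewords.
  weight 5: 1 codewords.
  weight 6: 1 codewords.
Minimum distance d = smallest w > 0 with A_w > 0 = 3.
Sanity: Σ A_w = 8 = 2^3 = 8 ✓.


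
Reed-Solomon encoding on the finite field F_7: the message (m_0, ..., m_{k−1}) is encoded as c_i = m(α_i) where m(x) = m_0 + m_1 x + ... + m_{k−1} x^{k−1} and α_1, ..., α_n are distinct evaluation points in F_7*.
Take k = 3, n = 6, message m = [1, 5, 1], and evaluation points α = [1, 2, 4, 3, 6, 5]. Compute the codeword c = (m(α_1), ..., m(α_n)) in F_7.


c = [0, 1, 2, 4, 4, 2]

Message polynomial: m(x) = 1 + 5·x + 1·x^2 (mod 7).
For each evaluation point α_i, compute m(α_i) mod 7:
  α_1 = 1: Horner steps 1 → 6 → 0, so m(1) = 0.
  α_2 = 2: Horner steps 1 → 0 → 1, so m(2) = 1.
  α_3 = 4: Horner steps 1 → 2 → 2, so m(4) = 2.
  α_4 = 3: Horner steps 1 → 1 → 4, so m(3) = 4.
  α_5 = 6: Horner steps 1 → 4 → 4, so m(6) = 4.
  α_6 = 5: Horner steps 1 → 3 → 2, so m(5) = 2.
Codeword c = [0, 1, 2, 4, 4, 2] ∈ F_7^6.


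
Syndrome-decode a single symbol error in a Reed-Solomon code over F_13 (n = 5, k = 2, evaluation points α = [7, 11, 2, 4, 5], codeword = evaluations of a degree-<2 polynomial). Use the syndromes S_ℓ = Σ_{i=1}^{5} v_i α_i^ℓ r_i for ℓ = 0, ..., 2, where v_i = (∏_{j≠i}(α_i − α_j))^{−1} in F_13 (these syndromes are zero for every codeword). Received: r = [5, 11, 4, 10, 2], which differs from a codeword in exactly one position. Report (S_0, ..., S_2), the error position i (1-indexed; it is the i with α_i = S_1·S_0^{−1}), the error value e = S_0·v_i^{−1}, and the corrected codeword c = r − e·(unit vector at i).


S = (12, 9, 10), error at position 4, error magnitude e = 3, c = [5, 11, 4, 7, 2].

Step 1: column multipliers v_i = (∏_{j≠i}(α_i − α_j))^{−1} mod 13.
  i = 1 (α = 7): (7−11)(7−2)(7−4)(7−5) = (−4)·5·3·2 = −120 ≡ 10, so v_1 = 10^{−1} = 4 (mod 13).
  i = 2 (α = 11): (11−7)(11−2)(11−4)(11−5) = 4·9·7·6 = 1512 ≡ 4, so v_2 = 4^{−1} = 10 (mod 13).
  i = 3 (α = 2): (2−7)(2−11)(2−4)(2−5) = (−5)·(−9)·(−2)·(−3) = 270 ≡ 10, so v_3 = 10^{−1} = 4 (mod 13).
  i = 4 (α = 4): (4−7)(4−11)(4−2)(4−5) = (−3)·(−7)·2·(−1) = −42 ≡ 10, so v_4 = 10^{−1} = 4 (mod 13).
  i = 5 (α = 5): (5−7)(5−11)(5−2)(5−4) = (−2)·(−6)·3·1 = 36 ≡ 10, so v_5 = 10^{−1} = 4 (mod 13).
  v = [4, 10, 4, 4, 4].
Step 2: syndromes of r = [5, 11, 4, 10, 2] (all sums mod 13).
  S_0 = Σ v_i r_i = 4·5 + 10·11 + 4·4 + 4·10 + 4·2 = 194 ≡ 12.
  S_1 = Σ v_i α_i r_i = 4·7·5 + 10·11·11 + 4·2·4 + 4·4·10 + 4·5·2 = 1582 ≡ 9.
  α_i^2 mod 13 = [10, 4, 4, 3, 12].
  S_2 = Σ v_i α_i^2 r_i = 4·10·5 + 10·4·11 + 4·4·4 + 4·3·10 + 4·12·2 = 920 ≡ 10.
  S = (12, 9, 10) ≠ 0, so r is not a codeword (an error is present).
Step 3: locate the error. For a single error e at position i, S_ℓ = v_i·e·α_i^ℓ, so α_err = S_1/S_0.
  S_0^{−1} = 12^{−1} = 12 (mod 13), so α_err = 9·12 = 108 ≡ 4 = α_4. Error position i = 4.
  Consistency check: S_2/S_1 = 10·3 = 30 ≡ 4 = α_err ✓ (single-error assumption holds).
Step 4: error magnitude e = S_0/v_4 = S_0·∏_{j≠4}(α_4 − α_j) = 12·10 = 120 ≡ 3 (mod 13).
Step 5: correct position 4: c_4 = r_4 − e = 10 − 3 ≡ 7 (mod 13). Hence c = [5, 11, 4, 7, 2].
  Check: interpolating c through the α_i gives m(x) = 1 + 8·x (degree < 2) with m(α_i) = c_i for every i, so c is indeed a codeword.


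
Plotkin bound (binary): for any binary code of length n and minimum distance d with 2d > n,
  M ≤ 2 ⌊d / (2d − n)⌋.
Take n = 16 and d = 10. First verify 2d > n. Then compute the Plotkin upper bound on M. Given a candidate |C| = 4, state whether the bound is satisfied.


Plotkin bound M ≤ 4; given |C| = 4 ≤ bound (satisfied).

Check applicability: 2d = 20, n = 16.
2d − n = 4 > 0, so Plotkin applies.
Compute d/(2d−n) = 10/4 ≈ 2.5000.
⌊d/(2d−n)⌋ = 2.
Plotkin bound: M ≤ 2·2 = 4.
Given |C| = 4, check: satisfied.
This |C| is at the Plotkin bound.


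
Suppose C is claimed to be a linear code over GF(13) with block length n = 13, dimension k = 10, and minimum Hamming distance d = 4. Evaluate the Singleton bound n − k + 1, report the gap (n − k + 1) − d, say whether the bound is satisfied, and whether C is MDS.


Singleton RHS = n − k + 1 = 4, slack = 0, bound satisfied, MDS.

Singleton bound: d ≤ n − k + 1.
Here n = 13, k = 10, so n − k + 1 = 4.
Given d = 4, check d ≤ 4: YES.
Slack = (n − k + 1) − d = 0.
The code is MDS (slack = 0).
Description: the claimed parameters are [13, 10, 4]_13; such a code would be MDS (meets Singleton bound).


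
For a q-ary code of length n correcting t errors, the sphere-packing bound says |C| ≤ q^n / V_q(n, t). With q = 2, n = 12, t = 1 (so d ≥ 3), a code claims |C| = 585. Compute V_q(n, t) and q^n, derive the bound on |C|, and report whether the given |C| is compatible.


V_q(n, t) = 13, q^n = 4096, Hamming bound = 315, |C| = 585 > bound (violated).

Step 1: Compute V_q(n, t) = Σ_{j=0}^1 C(n, j) (q−1)^j.
  j = 0: C(12,0)·(1)^0 = 1·1 = 1.
  j = 1: C(12,1)·(1)^1 = 12·1 = 12.
  V_q(n, t) = 1 + 12 = 13.
Step 2: q^n = 2^12 = 4096.
Step 3: Hamming bound ⌊q^n / V_q(n,t)⌋ = ⌊4096/13⌋ = 315.
Step 4: Compare |C| = 585 to 315: violated.
The claimed |C| lies above the Hamming bound, so no 2-ary code of length 12 with d ≥ 3 can have 585 codewords.


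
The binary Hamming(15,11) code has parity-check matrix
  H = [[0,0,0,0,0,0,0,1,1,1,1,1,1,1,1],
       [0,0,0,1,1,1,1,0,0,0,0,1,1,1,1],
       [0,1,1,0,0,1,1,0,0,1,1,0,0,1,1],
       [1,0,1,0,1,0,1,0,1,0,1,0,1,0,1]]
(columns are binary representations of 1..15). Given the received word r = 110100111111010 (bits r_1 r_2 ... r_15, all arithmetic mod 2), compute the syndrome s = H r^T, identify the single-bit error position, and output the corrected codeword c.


s = (0, 0, 1, 0)^T, error position = 2, corrected codeword c = 100100111111010

Compute s = H r^T mod 2 one row at a time:
  s_1 = 1 + 1 + 1 + 1 + 1 + 0 + 1 + 0 = 6 ≡ 0 (mod 2).
  s_2 = 1 + 0 + 0 + 1 + 1 + 0 + 1 + 0 = 4 ≡ 0 (mod 2).
  s_3 = 1 + 0 + 0 + 1 + 1 + 1 + 1 + 0 = 5 ≡ 1 (mod 2).
  s_4 = 1 + 0 + 0 + 1 + 1 + 1 + 0 + 0 = 4 ≡ 0 (mod 2).
s = (0, 0, 1, 0)^T — this equals column 2 of H (binary 0010), so error is at position 2.
Correct: flip bit 2 of r = 110100111111010 to get c = 100100111111010.


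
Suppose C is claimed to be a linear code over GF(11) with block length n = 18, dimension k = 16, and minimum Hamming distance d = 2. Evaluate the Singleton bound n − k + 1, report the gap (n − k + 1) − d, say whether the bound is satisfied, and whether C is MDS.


Singleton RHS = n − k + 1 = 3, slack = 1, bound satisfied, not MDS.

Singleton bound: d ≤ n − k + 1.
Here n = 18, k = 16, so n − k + 1 = 3.
Given d = 2, check d ≤ 3: YES.
Slack = (n − k + 1) − d = 1.
The code is NOT MDS (slack = 1 > 0).
Description: the claimed parameters are [18, 16, 2]_11; such a code would be non-MDS.


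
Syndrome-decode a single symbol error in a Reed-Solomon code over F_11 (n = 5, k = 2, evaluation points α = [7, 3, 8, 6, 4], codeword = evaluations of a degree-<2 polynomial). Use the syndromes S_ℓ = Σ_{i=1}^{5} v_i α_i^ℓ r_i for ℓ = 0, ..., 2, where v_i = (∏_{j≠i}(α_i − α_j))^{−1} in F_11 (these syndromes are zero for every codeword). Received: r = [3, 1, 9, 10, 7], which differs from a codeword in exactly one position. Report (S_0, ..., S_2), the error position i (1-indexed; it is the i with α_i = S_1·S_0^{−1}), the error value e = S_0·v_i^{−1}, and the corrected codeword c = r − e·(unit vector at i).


S = (2, 1, 6), error at position 4, error magnitude e = 2, c = [3, 1, 9, 8, 7].

Step 1: column multipliers v_i = (∏_{j≠i}(α_i − α_j))^{−1} mod 11.
  i = 1 (α = 7): (7−3)(7−8)(7−6)(7−4) = 4·(−1)·1·3 = −12 ≡ 10, so v_1 = 10^{−1} = 10 (mod 11).
  i = 2 (α = 3): (3−7)(3−8)(3−6)(3−4) = (−4)·(−5)·(−3)·(−1) = 60 ≡ 5, so v_2 = 5^{−1} = 9 (mod 11).
  i = 3 (α = 8): (8−7)(8−3)(8−6)(8−4) = 1·5·2·4 = 40 ≡ 7, so v_3 = 7^{−1} = 8 (mod 11).
  i = 4 (α = 6): (6−7)(6−3)(6−8)(6−4) = (−1)·3·(−2)·2 = 12 ≡ 1, so v_4 = 1^{−1} = 1 (mod 11).
  i = 5 (α = 4): (4−7)(4−3)(4−8)(4−6) = (−3)·1·(−4)·(−2) = −24 ≡ 9, so v_5 = 9^{−1} = 5 (mod 11).
  v = [10, 9, 8, 1, 5].
Step 2: syndromes of r = [3, 1, 9, 10, 7] (all sums mod 11).
  S_0 = Σ v_i r_i = 10·3 + 9·1 + 8·9 + 1·10 + 5·7 = 156 ≡ 2.
  S_1 = Σ v_i α_i r_i = 10·7·3 + 9·3·1 + 8·8·9 + 1·6·10 + 5·4·7 = 1013 ≡ 1.
  α_i^2 mod 11 = [5, 9, 9, 3, 5].
  S_2 = Σ v_i α_i^2 r_i = 10·5·3 + 9·9·1 + 8·9·9 + 1·3·10 + 5·5·7 = 1084 ≡ 6.
  S = (2, 1, 6) ≠ 0, so r is not a codeword (an error is present).
Step 3: locate the error. For a single error e at position i, S_ℓ = v_i·e·α_i^ℓ, so α_err = S_1/S_0.
  S_0^{−1} = 2^{−1} = 6 (mod 11), so α_err = 1·6 = 6 ≡ 6 = α_4. Error position i = 4.
  Consistency check: S_2/S_1 = 6·1 = 6 ≡ 6 = α_err ✓ (single-error assumption holds).
Step 4: error magnitude e = S_0/v_4 = S_0·∏_{j≠4}(α_4 − α_j) = 2·1 = 2 ≡ 2 (mod 11).
Step 5: correct position 4: c_4 = r_4 − e = 10 − 2 ≡ 8 (mod 11). Hence c = [3, 1, 9, 8, 7].
  Check: interpolating c through the α_i gives m(x) = 5 + 6·x (degree < 2) with m(α_i) = c_i for every i, so c is indeed a codeword.


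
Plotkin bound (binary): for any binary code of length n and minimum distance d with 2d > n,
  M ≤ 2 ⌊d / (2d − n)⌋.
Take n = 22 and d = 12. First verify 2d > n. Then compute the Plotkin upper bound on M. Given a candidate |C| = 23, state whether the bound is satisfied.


Plotkin bound M ≤ 12; given |C| = 23 > bound (violated).

Check applicability: 2d = 24, n = 22.
2d − n = 2 > 0, so Plotkin applies.
Compute d/(2d−n) = 12/2 ≈ 6.0000.
⌊d/(2d−n)⌋ = 6.
Plotkin bound: M ≤ 2·6 = 12.
Given |C| = 23, check: VIOLATED.
This |C| is above the Plotkin bound, so no binary code with n = 22, d = 12 and 23 codewords exists.


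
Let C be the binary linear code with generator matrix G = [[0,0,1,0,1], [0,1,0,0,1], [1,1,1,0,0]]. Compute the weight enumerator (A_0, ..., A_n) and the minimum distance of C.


Weight distribution: A_0 = 1, A_1 = 1, A_2 = 3, A_3 = 3. Minimum distance d = 1.

Enumerate all 2^3 = 8 messages m ∈ F_2^3.
For each, compute codeword c = mG in F_2^5, then tally its weight.
  m = 000 → c = 00000, weight = 0.
  m = 100 → c = 00101, weight = 2.
  m = 010 → c = 01001, weight = 2.
  m = 110 → c = 01100, weight = 2.
  m = 001 → c = 11100, weight = 3.
  m = 101 → c = 11001, weight = 3.
  m = 011 → c = 10101, weight = 3.
  m = 111 → c = 10000, weight = 1.
Tally weights:
  weight 0: 1 codewords.
  weight 1: 1 codewords.
  weight 2: 3 codewords.
  weight 3: 3 codewords.
Minimum distance d = smallest w > 0 with A_w > 0 = 1.
Sanity: Σ A_w = 8 = 2^3 = 8 ✓.


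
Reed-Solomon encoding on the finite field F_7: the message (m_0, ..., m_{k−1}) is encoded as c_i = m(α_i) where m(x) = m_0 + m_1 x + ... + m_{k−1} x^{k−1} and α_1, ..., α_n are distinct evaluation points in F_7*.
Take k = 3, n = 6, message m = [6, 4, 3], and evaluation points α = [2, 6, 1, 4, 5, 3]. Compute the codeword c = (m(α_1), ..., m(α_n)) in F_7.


c = [5, 5, 6, 0, 3, 3]

Message polynomial: m(x) = 6 + 4·x + 3·x^2 (mod 7).
For each evaluation point α_i, compute m(α_i) mod 7:
  α_1 = 2: Horner steps 3 → 3 → 5, so m(2) = 5.
  α_2 = 6: Horner steps 3 → 1 → 5, so m(6) = 5.
  α_3 = 1: Horner steps 3 → 0 → 6, so m(1) = 6.
  α_4 = 4: Horner steps 3 → 2 → 0, so m(4) = 0.
  α_5 = 5: Horner steps 3 → 5 → 3, so m(5) = 3.
  α_6 = 3: Horner steps 3 → 6 → 3, so m(3) = 3.
Codeword c = [5, 5, 6, 0, 3, 3] ∈ F_7^6.


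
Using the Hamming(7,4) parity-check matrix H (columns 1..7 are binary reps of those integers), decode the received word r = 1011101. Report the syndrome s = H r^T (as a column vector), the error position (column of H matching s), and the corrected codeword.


s = (1, 0, 0)^T, error position = 4, corrected codeword c = 1010101

Compute s = H r^T mod 2 one row at a time:
  s_1 = 1 + 1 + 0 + 1 = 3 ≡ 1 (mod 2).
  s_2 = 0 + 1 + 0 + 1 = 2 ≡ 0 (mod 2).
  s_3 = 1 + 1 + 1 + 1 = 4 ≡ 0 (mod 2).
s = (1, 0, 0)^T — this equals column 4 of H (binary 100), so error is at position 4.
Correct: flip bit 4 of r = 1011101 to get c = 1010101.


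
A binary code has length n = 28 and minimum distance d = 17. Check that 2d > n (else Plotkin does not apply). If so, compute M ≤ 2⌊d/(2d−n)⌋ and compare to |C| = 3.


Plotkin bound M ≤ 4; given |C| = 3 ≤ bound (satisfied).

Check applicability: 2d = 34, n = 28.
2d − n = 6 > 0, so Plotkin applies.
Compute d/(2d−n) = 17/6 ≈ 2.8333.
⌊d/(2d−n)⌋ = 2.
Plotkin bound: M ≤ 2·2 = 4.
Given |C| = 3, check: satisfied.
This |C| is below the Plotkin bound.


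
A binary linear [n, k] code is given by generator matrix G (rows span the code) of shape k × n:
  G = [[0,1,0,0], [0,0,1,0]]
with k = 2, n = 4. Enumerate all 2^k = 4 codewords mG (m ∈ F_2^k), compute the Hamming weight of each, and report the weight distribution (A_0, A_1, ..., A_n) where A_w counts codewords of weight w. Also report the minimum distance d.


Weight distribution: A_0 = 1, A_1 = 2, A_2 = 1. Minimum distance d = 1.

Enumerate all 2^2 = 4 messages m ∈ F_2^2.
For each, compute codeword c = mG in F_2^4, then tally its weight.
  m = 00 → c = 0000, weight = 0.
  m = 10 → c = 0100, weight = 1.
  m = 01 → c = 0010, weight = 1.
  m = 11 → c = 0110, weight = 2.
Tally weights:
  weight 0: 1 codewords.
  weight 1: 2 codewords.
  weight 2: 1 codewords.
Minimum distance d = smallest w > 0 with A_w > 0 = 1.
Sanity: Σ A_w = 4 = 2^2 = 4 ✓.


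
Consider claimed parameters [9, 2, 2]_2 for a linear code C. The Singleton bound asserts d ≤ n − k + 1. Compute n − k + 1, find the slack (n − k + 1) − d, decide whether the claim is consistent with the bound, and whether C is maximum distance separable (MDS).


Singleton RHS = n − k + 1 = 8, slack = 6, bound satisfied, not MDS.

Singleton bound: d ≤ n − k + 1.
Here n = 9, k = 2, so n − k + 1 = 8.
Given d = 2, check d ≤ 8: YES.
Slack = (n − k + 1) − d = 6.
The code is NOT MDS (slack = 6 > 0).
Description: the claimed parameters are [9, 2, 2]_2; such a code would be non-MDS.


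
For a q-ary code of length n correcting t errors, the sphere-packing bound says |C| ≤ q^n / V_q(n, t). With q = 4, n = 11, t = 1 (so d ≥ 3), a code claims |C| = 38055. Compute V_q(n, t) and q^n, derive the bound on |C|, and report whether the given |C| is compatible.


V_q(n, t) = 34, q^n = 4194304, Hamming bound = 123361, |C| = 38055 ≤ bound (satisfied).

Step 1: Compute V_q(n, t) = Σ_{j=0}^1 C(n, j) (q−1)^j.
  j = 0: C(11,0)·(3)^0 = 1·1 = 1.
  j = 1: C(11,1)·(3)^1 = 11·3 = 33.
  V_q(n, t) = 1 + 33 = 34.
Step 2: q^n = 4^11 = 4194304.
Step 3: Hamming bound ⌊q^n / V_q(n,t)⌋ = ⌊4194304/34⌋ = 123361.
Step 4: Compare |C| = 38055 to 123361: satisfied.
The claimed |C| lies below the Hamming bound.


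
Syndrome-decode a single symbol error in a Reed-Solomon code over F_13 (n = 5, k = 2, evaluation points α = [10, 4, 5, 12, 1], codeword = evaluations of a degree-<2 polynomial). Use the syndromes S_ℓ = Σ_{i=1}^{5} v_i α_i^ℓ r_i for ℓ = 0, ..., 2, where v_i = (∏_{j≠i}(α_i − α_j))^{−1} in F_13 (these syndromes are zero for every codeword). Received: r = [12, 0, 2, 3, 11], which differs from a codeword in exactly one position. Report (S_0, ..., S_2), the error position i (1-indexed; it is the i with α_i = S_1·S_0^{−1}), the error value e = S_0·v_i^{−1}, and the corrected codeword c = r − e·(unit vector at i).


S = (6, 6, 6), error at position 5, error magnitude e = 4, c = [12, 0, 2, 3, 7].

Step 1: column multipliers v_i = (∏_{j≠i}(α_i − α_j))^{−1} mod 13.
  i = 1 (α = 10): (10−4)(10−5)(10−12)(10−1) = 6·5·(−2)·9 = −540 ≡ 6, so v_1 = 6^{−1} = 11 (mod 13).
  i = 2 (α = 4): (4−10)(4−5)(4−12)(4−1) = (−6)·(−1)·(−8)·3 = −144 ≡ 12, so v_2 = 12^{−1} = 12 (mod 13).
  i = 3 (α = 5): (5−10)(5−4)(5−12)(5−1) = (−5)·1·(−7)·4 = 140 ≡ 10, so v_3 = 10^{−1} = 4 (mod 13).
  i = 4 (α = 12): (12−10)(12−4)(12−5)(12−1) = 2·8·7·11 = 1232 ≡ 10, so v_4 = 10^{−1} = 4 (mod 13).
  i = 5 (α = 1): (1−10)(1−4)(1−5)(1−12) = (−9)·(−3)·(−4)·(−11) = 1188 ≡ 5, so v_5 = 5^{−1} = 8 (mod 13).
  v = [11, 12, 4, 4, 8].
Step 2: syndromes of r = [12, 0, 2, 3, 11] (all sums mod 13).
  S_0 = Σ v_i r_i = 11·12 + 12·0 + 4·2 + 4·3 + 8·11 = 240 ≡ 6.
  S_1 = Σ v_i α_i r_i = 11·10·12 + 12·4·0 + 4·5·2 + 4·12·3 + 8·1·11 = 1592 ≡ 6.
  α_i^2 mod 13 = [9, 3, 12, 1, 1].
  S_2 = Σ v_i α_i^2 r_i = 11·9·12 + 12·3·0 + 4·12·2 + 4·1·3 + 8·1·11 = 1384 ≡ 6.
  S = (6, 6, 6) ≠ 0, so r is not a codeword (an error is present).
Step 3: locate the error. For a single error e at position i, S_ℓ = v_i·e·α_i^ℓ, so α_err = S_1/S_0.
  S_0^{−1} = 6^{−1} = 11 (mod 13), so α_err = 6·11 = 66 ≡ 1 = α_5. Error position i = 5.
  Consistency check: S_2/S_1 = 6·11 = 66 ≡ 1 = α_err ✓ (single-error assumption holds).
Step 4: error magnitude e = S_0/v_5 = S_0·∏_{j≠5}(α_5 − α_j) = 6·5 = 30 ≡ 4 (mod 13).
Step 5: correct position 5: c_5 = r_5 − e = 11 − 4 ≡ 7 (mod 13). Hence c = [12, 0, 2, 3, 7].
  Check: interpolating c through the α_i gives m(x) = 5 + 2·x (degree < 2) with m(α_i) = c_i for every i, so c is indeed a codeword.


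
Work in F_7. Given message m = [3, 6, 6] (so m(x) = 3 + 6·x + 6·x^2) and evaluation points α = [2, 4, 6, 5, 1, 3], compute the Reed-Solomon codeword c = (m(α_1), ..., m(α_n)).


c = [4, 4, 3, 1, 1, 5]

Message polynomial: m(x) = 3 + 6·x + 6·x^2 (mod 7).
For each evaluation point α_i, compute m(α_i) mod 7:
  α_1 = 2: Horner steps 6 → 4 → 4, so m(2) = 4.
  α_2 = 4: Horner steps 6 → 2 → 4, so m(4) = 4.
  α_3 = 6: Horner steps 6 → 0 → 3, so m(6) = 3.
  α_4 = 5: Horner steps 6 → 1 → 1, so m(5) = 1.
  α_5 = 1: Horner steps 6 → 5 → 1, so m(1) = 1.
  α_6 = 3: Horner steps 6 → 3 → 5, so m(3) = 5.
Codeword c = [4, 4, 3, 1, 1, 5] ∈ F_7^6.


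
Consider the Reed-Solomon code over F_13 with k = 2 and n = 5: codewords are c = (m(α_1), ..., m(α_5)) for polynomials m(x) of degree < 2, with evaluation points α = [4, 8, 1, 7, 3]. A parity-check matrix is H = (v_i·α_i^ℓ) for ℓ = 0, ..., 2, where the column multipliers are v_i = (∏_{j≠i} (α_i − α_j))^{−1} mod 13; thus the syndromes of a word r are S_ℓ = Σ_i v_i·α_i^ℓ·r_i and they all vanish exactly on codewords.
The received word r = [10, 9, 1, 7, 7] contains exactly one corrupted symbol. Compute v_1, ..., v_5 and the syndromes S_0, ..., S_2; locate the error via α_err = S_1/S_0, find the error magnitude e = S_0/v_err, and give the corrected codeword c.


S = (11, 12, 6), error at position 4, error magnitude e = 1, c = [10, 9, 1, 6, 7].

Step 1: column multipliers v_i = (∏_{j≠i}(α_i − α_j))^{−1} mod 13.
  i = 1 (α = 4): (4−8)(4−1)(4−7)(4−3) = (−4)·3·(−3)·1 = 36 ≡ 10, so v_1 = 10^{−1} = 4 (mod 13).
  i = 2 (α = 8): (8−4)(8−1)(8−7)(8−3) = 4·7·1·5 = 140 ≡ 10, so v_2 = 10^{−1} = 4 (mod 13).
  i = 3 (α = 1): (1−4)(1−8)(1−7)(1−3) = (−3)·(−7)·(−6)·(−2) = 252 ≡ 5, so v_3 = 5^{−1} = 8 (mod 13).
  i = 4 (α = 7): (7−4)(7−8)(7−1)(7−3) = 3·(−1)·6·4 = −72 ≡ 6, so v_4 = 6^{−1} = 11 (mod 13).
  i = 5 (α = 3): (3−4)(3−8)(3−1)(3−7) = (−1)·(−5)·2·(−4) = −40 ≡ 12, so v_5 = 12^{−1} = 12 (mod 13).
  v = [4, 4, 8, 11, 12].
Step 2: syndromes of r = [10, 9, 1, 7, 7] (all sums mod 13).
  S_0 = Σ v_i r_i = 4·10 + 4·9 + 8·1 + 11·7 + 12·7 = 245 ≡ 11.
  S_1 = Σ v_i α_i r_i = 4·4·10 + 4·8·9 + 8·1·1 + 11·7·7 + 12·3·7 = 1247 ≡ 12.
  α_i^2 mod 13 = [3, 12, 1, 10, 9].
  S_2 = Σ v_i α_i^2 r_i = 4·3·10 + 4·12·9 + 8·1·1 + 11·10·7 + 12·9·7 = 2086 ≡ 6.
  S = (11, 12, 6) ≠ 0, so r is not a codeword (an error is present).
Step 3: locate the error. For a single error e at position i, S_ℓ = v_i·e·α_i^ℓ, so α_err = S_1/S_0.
  S_0^{−1} = 11^{−1} = 6 (mod 13), so α_err = 12·6 = 72 ≡ 7 = α_4. Error position i = 4.
  Consistency check: S_2/S_1 = 6·12 = 72 ≡ 7 = α_err ✓ (single-error assumption holds).
Step 4: error magnitude e = S_0/v_4 = S_0·∏_{j≠4}(α_4 − α_j) = 11·6 = 66 ≡ 1 (mod 13).
Step 5: correct position 4: c_4 = r_4 − e = 7 − 1 ≡ 6 (mod 13). Hence c = [10, 9, 1, 6, 7].
  Check: interpolating c through the α_i gives m(x) = 11 + 3·x (degree < 2) with m(α_i) = c_i for every i, so c is indeed a codeword.


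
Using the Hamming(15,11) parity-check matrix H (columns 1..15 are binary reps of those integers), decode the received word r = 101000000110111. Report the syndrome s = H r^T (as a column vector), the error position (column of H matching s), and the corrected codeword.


s = (1, 1, 1, 1)^T, error position = 15, corrected codeword c = 101000000110110

Compute s = H r^T mod 2 one row at a time:
  s_1 = 0 + 0 + 1 + 1 + 0 + 1 + 1 + 1 = 5 ≡ 1 (mod 2).
  s_2 = 0 + 0 + 0 + 0 + 0 + 1 + 1 + 1 = 3 ≡ 1 (mod 2).
  s_3 = 0 + 1 + 0 + 0 + 1 + 1 + 1 + 1 = 5 ≡ 1 (mod 2).
  s_4 = 1 + 1 + 0 + 0 + 0 + 1 + 1 + 1 = 5 ≡ 1 (mod 2).
s = (1, 1, 1, 1)^T — this equals column 15 of H (binary 1111), so error is at position 15.
Correct: flip bit 15 of r = 101000000110111 to get c = 101000000110110.


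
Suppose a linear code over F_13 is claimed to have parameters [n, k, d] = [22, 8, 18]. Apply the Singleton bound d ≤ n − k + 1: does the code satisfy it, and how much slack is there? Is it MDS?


Singleton RHS = n − k + 1 = 15, slack = -3, bound violated (no such code; not MDS).

Singleton bound: d ≤ n − k + 1.
Here n = 22, k = 8, so n − k + 1 = 15.
Given d = 18, check d ≤ 15: NO.
Slack = (n − k + 1) − d = -3.
The slack is negative: d = 18 exceeds n − k + 1 = 15 by 3, so the Singleton bound is violated and no linear [22, 8, 18]_13 code can exist. In particular it is not MDS (MDS requires d = n − k + 1 exactly).
Description: the claimed parameters are [22, 8, 18]_13; such a code would be impossible (violates the Singleton bound).


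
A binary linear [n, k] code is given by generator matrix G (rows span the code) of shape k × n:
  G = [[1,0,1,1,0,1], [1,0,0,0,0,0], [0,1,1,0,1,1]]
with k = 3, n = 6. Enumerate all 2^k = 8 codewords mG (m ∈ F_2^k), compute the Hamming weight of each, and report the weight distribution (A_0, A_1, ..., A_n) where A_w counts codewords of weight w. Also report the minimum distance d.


Weight distribution: A_0 = 1, A_1 = 1, A_3 = 2, A_4 = 3, A_5 = 1. Minimum distance d = 1.

Enumerate all 2^3 = 8 messages m ∈ F_2^3.
For each, compute codeword c = mG in F_2^6, then tally its weight.
  m = 000 → c = 000000, weight = 0.
  m = 100 → c = 101101, weight = 4.
  m = 010 → c = 100000, weight = 1.
  m = 110 → c = 001101, weight = 3.
  m = 001 → c = 011011, weight = 4.
  m = 101 → c = 110110, weight = 4.
  m = 011 → c = 111011, weight = 5.
  m = 111 → c = 010110, weight = 3.
Tally weights:
  weight 0: 1 codewords.
  weight 1: 1 codewords.
  weight 3: 2 codewords.
  weight 4: 3 codewords.
  weight 5: 1 codewords.
Minimum distance d = smallest w > 0 with A_w > 0 = 1.
Sanity: Σ A_w = 8 = 2^3 = 8 ✓.


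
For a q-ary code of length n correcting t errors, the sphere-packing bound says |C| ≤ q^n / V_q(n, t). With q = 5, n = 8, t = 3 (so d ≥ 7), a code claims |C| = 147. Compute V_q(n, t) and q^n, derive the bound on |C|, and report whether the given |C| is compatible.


V_q(n, t) = 4065, q^n = 390625, Hamming bound = 96, |C| = 147 > bound (violated).

Step 1: Compute V_q(n, t) = Σ_{j=0}^3 C(n, j) (q−1)^j.
  j = 0: C(8,0)·(4)^0 = 1·1 = 1.
  j = 1: C(8,1)·(4)^1 = 8·4 = 32.
  j = 2: C(8,2)·(4)^2 = 28·16 = 448.
  j = 3: C(8,3)·(4)^3 = 56·64 = 3584.
  V_q(n, t) = 1 + 32 + 448 + 3584 = 4065.
Step 2: q^n = 5^8 = 390625.
Step 3: Hamming bound ⌊q^n / V_q(n,t)⌋ = ⌊390625/4065⌋ = 96.
Step 4: Compare |C| = 147 to 96: violated.
The claimed |C| lies above the Hamming bound, so no 5-ary code of length 8 with d ≥ 7 can have 147 codewords.


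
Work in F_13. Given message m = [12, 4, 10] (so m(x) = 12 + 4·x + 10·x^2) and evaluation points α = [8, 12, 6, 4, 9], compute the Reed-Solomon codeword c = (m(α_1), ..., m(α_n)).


c = [8, 5, 6, 6, 0]

Message polynomial: m(x) = 12 + 4·x + 10·x^2 (mod 13).
For each evaluation point α_i, compute m(α_i) mod 13:
  α_1 = 8: Horner steps 10 → 6 → 8, so m(8) = 8.
  α_2 = 12: Horner steps 10 → 7 → 5, so m(12) = 5.
  α_3 = 6: Horner steps 10 → 12 → 6, so m(6) = 6.
  α_4 = 4: Horner steps 10 → 5 → 6, so m(4) = 6.
  α_5 = 9: Horner steps 10 → 3 → 0, so m(9) = 0.
Codeword c = [8, 5, 6, 6, 0] ∈ F_13^5.


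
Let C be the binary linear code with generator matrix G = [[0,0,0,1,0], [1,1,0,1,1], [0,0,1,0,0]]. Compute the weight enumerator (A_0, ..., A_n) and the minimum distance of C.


Weight distribution: A_0 = 1, A_1 = 2, A_2 = 1, A_3 = 1, A_4 = 2, A_5 = 1. Minimum distance d = 1.

Enumerate all 2^3 = 8 messages m ∈ F_2^3.
For each, compute codeword c = mG in F_2^5, then tally its weight.
  m = 000 → c = 00000, weight = 0.
  m = 100 → c = 00010, weight = 1.
  m = 010 → c = 11011, weight = 4.
  m = 110 → c = 11001, weight = 3.
  m = 001 → c = 00100, weight = 1.
  m = 101 → c = 00110, weight = 2.
  m = 011 → c = 11111, weight = 5.
  m = 111 → c = 11101, weight = 4.
Tally weights:
  weight 0: 1 codewords.
  weight 1: 2 codewords.
  weight 2: 1 codewords.
  weight 3: 1 codewords.
  weight 4: 2 codewords.
  weight 5: 1 codewords.
Minimum distance d = smallest w > 0 with A_w > 0 = 1.
Sanity: Σ A_w = 8 = 2^3 = 8 ✓.


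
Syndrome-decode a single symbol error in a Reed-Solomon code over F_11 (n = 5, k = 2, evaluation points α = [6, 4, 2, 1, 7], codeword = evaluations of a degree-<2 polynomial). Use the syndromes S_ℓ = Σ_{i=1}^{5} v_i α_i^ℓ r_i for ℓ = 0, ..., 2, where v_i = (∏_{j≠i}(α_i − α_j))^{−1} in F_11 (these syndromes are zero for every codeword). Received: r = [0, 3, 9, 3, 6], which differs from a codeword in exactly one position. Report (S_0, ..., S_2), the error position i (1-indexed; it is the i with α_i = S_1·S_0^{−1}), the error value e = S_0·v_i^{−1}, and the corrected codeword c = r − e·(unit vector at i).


S = (5, 9, 3), error at position 2, error magnitude e = 4, c = [0, 10, 9, 3, 6].

Step 1: column multipliers v_i = (∏_{j≠i}(α_i − α_j))^{−1} mod 11.
  i = 1 (α = 6): (6−4)(6−2)(6−1)(6−7) = 2·4·5·(−1) = −40 ≡ 4, so v_1 = 4^{−1} = 3 (mod 11).
  i = 2 (α = 4): (4−6)(4−2)(4−1)(4−7) = (−2)·2·3·(−3) = 36 ≡ 3, so v_2 = 3^{−1} = 4 (mod 11).
  i = 3 (α = 2): (2−6)(2−4)(2−1)(2−7) = (−4)·(−2)·1·(−5) = −40 ≡ 4, so v_3 = 4^{−1} = 3 (mod 11).
  i = 4 (α = 1): (1−6)(1−4)(1−2)(1−7) = (−5)·(−3)·(−1)·(−6) = 90 ≡ 2, so v_4 = 2^{−1} = 6 (mod 11).
  i = 5 (α = 7): (7−6)(7−4)(7−2)(7−1) = 1·3·5·6 = 90 ≡ 2, so v_5 = 2^{−1} = 6 (mod 11).
  v = [3, 4, 3, 6, 6].
Step 2: syndromes of r = [0, 3, 9, 3, 6] (all sums mod 11).
  S_0 = Σ v_i r_i = 3·0 + 4·3 + 3·9 + 6·3 + 6·6 = 93 ≡ 5.
  S_1 = Σ v_i α_i r_i = 3·6·0 + 4·4·3 + 3·2·9 + 6·1·3 + 6·7·6 = 372 ≡ 9.
  α_i^2 mod 11 = [3, 5, 4, 1, 5].
  S_2 = Σ v_i α_i^2 r_i = 3·3·0 + 4·5·3 + 3·4·9 + 6·1·3 + 6·5·6 = 366 ≡ 3.
  S = (5, 9, 3) ≠ 0, so r is not a codeword (an error is present).
Step 3: locate the error. For a single error e at position i, S_ℓ = v_i·e·α_i^ℓ, so α_err = S_1/S_0.
  S_0^{−1} = 5^{−1} = 9 (mod 11), so α_err = 9·9 = 81 ≡ 4 = α_2. Error position i = 2.
  Consistency check: S_2/S_1 = 3·5 = 15 ≡ 4 = α_err ✓ (single-error assumption holds).
Step 4: error magnitude e = S_0/v_2 = S_0·∏_{j≠2}(α_2 − α_j) = 5·3 = 15 ≡ 4 (mod 11).
Step 5: correct position 2: c_2 = r_2 − e = 3 − 4 ≡ 10 (mod 11). Hence c = [0, 10, 9, 3, 6].
  Check: interpolating c through the α_i gives m(x) = 8 + 6·x (degree < 2) with m(α_i) = c_i for every i, so c is indeed a codeword.
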